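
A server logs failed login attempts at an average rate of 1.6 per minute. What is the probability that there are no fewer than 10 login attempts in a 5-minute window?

0.2834

Over the interval, μ = 1.6 × 5 = 8 (a 5-minute window = 5 minutes).
P(N ≥ 10) = 1 − P(N ≤ 9) = 1 − Σ_{j=0}^{9} e^(−μ) μ^j/j! ≈ 0.2834.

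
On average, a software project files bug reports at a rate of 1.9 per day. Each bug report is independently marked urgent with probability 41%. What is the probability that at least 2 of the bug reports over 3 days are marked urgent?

Thinning: the bug reports that are marked urgent themselves form a Poisson process with rate 0.41 × 1.9 = 0.779 per day.
Over the interval, μ = 0.779 × 3 = 2.337 (3 days).
P(N ≥ 2) = 1 − P(N ≤ 1) ≈ 0.6776.

0.6776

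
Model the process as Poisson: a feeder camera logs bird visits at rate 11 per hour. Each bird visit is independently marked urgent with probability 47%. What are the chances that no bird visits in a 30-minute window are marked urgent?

0.0754

Thinning: the bird visits that are marked urgent themselves form a Poisson process with rate 0.47 × 11 = 5.17 per hour.
Over the interval, μ = 5.17 × 0.5 = 2.585 (a 30-minute window = 0.5 hours).
P(N = 0) = e^(−2.585) · 2.585^0/0! ≈ 0.0754.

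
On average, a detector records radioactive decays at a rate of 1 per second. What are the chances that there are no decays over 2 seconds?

0.1353

Over the interval, μ = 1 × 2 = 2 (2 seconds).
P(N = 0) = e^(−μ) μ^0/0! = e^(−2) · 2^0/1 ≈ 0.1353.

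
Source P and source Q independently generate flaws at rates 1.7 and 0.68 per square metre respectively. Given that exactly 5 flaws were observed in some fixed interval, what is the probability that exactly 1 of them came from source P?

Given the total, each event is independently from source P with probability p = λ_P/(λ_P+λ_Q) = 1.7/2.38 ≈ 0.7143.
So K ~ Binomial(5, 1.7/2.38): P(K = 1) = C(5,1) · (1.7/2.38)^1 · (0.68/2.38)^4 ≈ 0.0238.

0.0238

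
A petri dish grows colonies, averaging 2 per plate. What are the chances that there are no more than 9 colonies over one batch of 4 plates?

0.7166

Over the interval, μ = 2 × 4 = 8 (a batch of 4 plates = 4 plates).
P(N ≤ 9) = Σ_{j=0}^{9} e^(−μ) μ^j/j! ≈ 0.7166.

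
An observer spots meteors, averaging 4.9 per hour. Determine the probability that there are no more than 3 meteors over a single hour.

With mean μ = 4.9 per hour,
P(N ≤ 3) = Σ_{j=0}^{3} e^(−μ) μ^j/j! ≈ 0.2793.

0.2793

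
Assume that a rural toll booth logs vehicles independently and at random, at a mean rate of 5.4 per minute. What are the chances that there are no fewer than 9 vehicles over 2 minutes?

0.7498

Over the interval, μ = 5.4 × 2 = 10.8 (2 minutes).
P(N ≥ 9) = 1 − P(N ≤ 8) = 1 − Σ_{j=0}^{8} e^(−μ) μ^j/j! ≈ 0.7498.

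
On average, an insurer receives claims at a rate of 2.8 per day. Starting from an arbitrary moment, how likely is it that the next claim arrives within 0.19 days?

Inter-arrival times are exponential with rate λ = 2.8 per day.
P(T ≤ 0.19) = 1 − e^(−λt) = 1 − e^(−2.8 × 0.19) = 1 − e^(−0.532) ≈ 0.4126.

0.4126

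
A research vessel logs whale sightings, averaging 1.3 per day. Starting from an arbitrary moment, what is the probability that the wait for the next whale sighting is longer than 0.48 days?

The wait for the next event is exponential with rate λ = 1.3 per day.
P(T > 0.48) = e^(−λt) = e^(−1.3 × 0.48) = e^(−0.624) ≈ 0.5358.

0.5358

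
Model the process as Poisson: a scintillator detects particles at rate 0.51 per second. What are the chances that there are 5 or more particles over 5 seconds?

0.1156

Over the interval, μ = 0.51 × 5 = 2.55 (5 seconds).
P(N ≥ 5) = 1 − P(N ≤ 4) = 1 − Σ_{j=0}^{4} e^(−μ) μ^j/j! ≈ 0.1156.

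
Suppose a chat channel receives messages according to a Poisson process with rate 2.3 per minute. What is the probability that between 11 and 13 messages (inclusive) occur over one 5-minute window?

Over the interval, μ = 2.3 × 5 = 11.5 (a 5-minute window = 5 minutes).
P(11 ≤ N ≤ 13) = Σ_{j=11}^{13} e^(−11.5) · 11.5^j/j! ≈ 0.3313.

0.3313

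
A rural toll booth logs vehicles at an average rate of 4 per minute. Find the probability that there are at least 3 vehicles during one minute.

With mean μ = 4 per minute,
P(N ≥ 3) = 1 − P(N ≤ 2) = 1 − Σ_{j=0}^{2} e^(−μ) μ^j/j! ≈ 0.7619.

0.7619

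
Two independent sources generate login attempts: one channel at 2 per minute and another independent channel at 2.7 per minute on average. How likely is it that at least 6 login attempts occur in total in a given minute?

0.3316

Independent Poisson processes superpose: combined rate λ = 2 + 2.7 = 4.7 per minute.
So μ = 4.7.
P(N ≥ 6) = 1 − P(N ≤ 5) ≈ 0.3316.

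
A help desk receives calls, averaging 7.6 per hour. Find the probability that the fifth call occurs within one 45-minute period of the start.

0.6728

Over the interval, μ = 7.6 × 0.75 = 5.7 (a 45-minute period = 0.75 hours).
The fifth arrival falls in the interval iff at least 5 events occur there: P(S_5 ≤ t) = P(N ≥ 5) = 1 − P(N ≤ 4) ≈ 0.6728.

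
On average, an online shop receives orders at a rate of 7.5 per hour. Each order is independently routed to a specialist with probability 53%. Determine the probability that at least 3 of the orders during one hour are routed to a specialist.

0.7582

Thinning: the orders that are routed to a specialist themselves form a Poisson process with rate 0.53 × 7.5 = 3.975 per hour.
So μ = 3.975.
P(N ≥ 3) = 1 − P(N ≤ 2) ≈ 0.7582.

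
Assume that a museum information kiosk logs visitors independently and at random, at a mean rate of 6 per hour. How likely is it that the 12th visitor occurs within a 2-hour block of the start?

0.5384

Over the interval, μ = 6 × 2 = 12 (a 2-hour block = 2 hours).
The 12th arrival falls in the interval iff at least 12 events occur there: P(S_12 ≤ t) = P(N ≥ 12) = 1 − P(N ≤ 11) ≈ 0.5384.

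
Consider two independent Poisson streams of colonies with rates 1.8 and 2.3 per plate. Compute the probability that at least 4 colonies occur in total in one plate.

Independent Poisson processes superpose: combined rate λ = 1.8 + 2.3 = 4.1 per plate.
So μ = 4.1.
P(N ≥ 4) = 1 − P(N ≤ 3) ≈ 0.5858.

0.5858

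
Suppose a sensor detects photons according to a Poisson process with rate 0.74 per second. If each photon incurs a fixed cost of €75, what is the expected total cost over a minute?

€3330

E[N] = 0.74 × 60 = 44.4 (a minute = 60 seconds); E[cost] = 44.4 × €75 = €3330.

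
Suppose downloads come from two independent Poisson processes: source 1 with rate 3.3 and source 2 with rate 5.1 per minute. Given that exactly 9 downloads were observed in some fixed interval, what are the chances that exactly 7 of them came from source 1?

Given the total, each event is independently from source 1 with probability p = λ_1/(λ_1+λ_2) = 3.3/8.4 ≈ 0.3929.
So K ~ Binomial(9, 3.3/8.4): P(K = 7) = C(9,7) · (3.3/8.4)^7 · (5.1/8.4)^2 ≈ 0.0192.

0.0192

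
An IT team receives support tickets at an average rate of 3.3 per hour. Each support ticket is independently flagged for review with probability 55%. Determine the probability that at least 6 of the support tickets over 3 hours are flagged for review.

Thinning: the support tickets that are flagged for review themselves form a Poisson process with rate 0.55 × 3.3 = 1.815 per hour.
Over the interval, μ = 1.815 × 3 = 5.445 (3 hours).
P(N ≥ 6) = 1 − P(N ≤ 5) ≈ 0.4616.

0.4616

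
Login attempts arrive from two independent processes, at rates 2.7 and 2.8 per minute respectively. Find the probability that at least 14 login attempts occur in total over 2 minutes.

0.2187

Independent Poisson processes superpose: combined rate λ = 2.7 + 2.8 = 5.5 per minute.
Over the interval, μ = 5.5 × 2 = 11 (2 minutes).
P(N ≥ 14) = 1 − P(N ≤ 13) ≈ 0.2187.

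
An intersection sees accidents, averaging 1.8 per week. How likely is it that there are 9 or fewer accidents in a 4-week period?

0.8096

Over the interval, μ = 1.8 × 4 = 7.2 (a 4-week period = 4 weeks).
P(N ≤ 9) = Σ_{j=0}^{9} e^(−μ) μ^j/j! ≈ 0.8096.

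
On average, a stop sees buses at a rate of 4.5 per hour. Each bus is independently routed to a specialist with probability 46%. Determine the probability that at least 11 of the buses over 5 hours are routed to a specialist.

Thinning: the buses that are routed to a specialist themselves form a Poisson process with rate 0.46 × 4.5 = 2.07 per hour.
Over the interval, μ = 2.07 × 5 = 10.35 (5 hours).
P(N ≥ 11) = 1 − P(N ≤ 10) ≈ 0.4607.

0.4607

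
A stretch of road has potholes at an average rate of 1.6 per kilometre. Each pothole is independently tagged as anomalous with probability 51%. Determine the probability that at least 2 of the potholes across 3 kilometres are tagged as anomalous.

Thinning: the potholes that are tagged as anomalous themselves form a Poisson process with rate 0.51 × 1.6 = 0.816 per kilometre.
Over the interval, μ = 0.816 × 3 = 2.448 (3 kilometres).
P(N ≥ 2) = 1 − P(N ≤ 1) ≈ 0.7019.

0.7019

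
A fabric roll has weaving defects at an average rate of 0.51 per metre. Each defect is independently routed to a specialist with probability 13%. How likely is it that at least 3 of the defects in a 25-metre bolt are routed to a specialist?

Thinning: the defects that are routed to a specialist themselves form a Poisson process with rate 0.13 × 0.51 = 0.0663 per metre.
Over the interval, μ = 0.0663 × 25 = 1.6575 (a 25-metre bolt = 25 metres).
P(N ≥ 3) = 1 − P(N ≤ 2) ≈ 0.2316.

0.2316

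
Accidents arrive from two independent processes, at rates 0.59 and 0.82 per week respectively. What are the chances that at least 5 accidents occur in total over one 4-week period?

0.6639

Independent Poisson processes superpose: combined rate λ = 0.59 + 0.82 = 1.41 per week.
Over the interval, μ = 1.41 × 4 = 5.64 (a 4-week period = 4 weeks).
P(N ≥ 5) = 1 − P(N ≤ 4) ≈ 0.6639.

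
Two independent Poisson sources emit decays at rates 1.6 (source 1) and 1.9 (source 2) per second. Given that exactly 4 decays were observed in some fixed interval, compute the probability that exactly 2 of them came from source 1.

Given the total, each event is independently from source 1 with probability p = λ_1/(λ_1+λ_2) = 1.6/3.5 ≈ 0.4571.
So K ~ Binomial(4, 1.6/3.5): P(K = 2) = C(4,2) · (1.6/3.5)^2 · (1.9/3.5)^2 ≈ 0.3695.

0.3695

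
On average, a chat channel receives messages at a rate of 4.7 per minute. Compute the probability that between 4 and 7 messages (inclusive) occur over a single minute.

0.5863

With mean μ = 4.7 per minute,
P(4 ≤ N ≤ 7) = Σ_{j=4}^{7} e^(−4.7) · 4.7^j/j! ≈ 0.5863.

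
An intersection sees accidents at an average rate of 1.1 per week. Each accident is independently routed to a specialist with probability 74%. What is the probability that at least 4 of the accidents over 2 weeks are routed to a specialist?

Thinning: the accidents that are routed to a specialist themselves form a Poisson process with rate 0.74 × 1.1 = 0.814 per week.
Over the interval, μ = 0.814 × 2 = 1.628 (2 weeks).
P(N ≥ 4) = 1 − P(N ≤ 3) ≈ 0.0827.

0.0827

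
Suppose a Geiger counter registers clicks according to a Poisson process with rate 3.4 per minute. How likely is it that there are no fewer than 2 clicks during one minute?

0.8532

With mean μ = 3.4 per minute,
P(N ≥ 2) = 1 − P(N ≤ 1) = 1 − Σ_{j=0}^{1} e^(−μ) μ^j/j! ≈ 0.8532.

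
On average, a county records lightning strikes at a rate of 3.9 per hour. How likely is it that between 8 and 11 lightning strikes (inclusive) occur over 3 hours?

Over the interval, μ = 3.9 × 3 = 11.7 (3 hours).
P(8 ≤ N ≤ 11) = Σ_{j=8}^{11} e^(−11.7) · 11.7^j/j! ≈ 0.3928.

0.3928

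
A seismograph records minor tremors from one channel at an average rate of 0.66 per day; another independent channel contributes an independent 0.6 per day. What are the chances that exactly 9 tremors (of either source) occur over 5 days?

0.0791

Independent Poisson processes superpose: combined rate λ = 0.66 + 0.6 = 1.26 per day.
Over the interval, μ = 1.26 × 5 = 6.3 (5 days).
P(N = 9) = e^(−6.3) · 6.3^9/9! ≈ 0.0791.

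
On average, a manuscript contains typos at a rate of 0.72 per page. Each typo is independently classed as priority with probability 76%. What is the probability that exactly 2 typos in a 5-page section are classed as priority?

0.2426

Thinning: the typos that are classed as priority themselves form a Poisson process with rate 0.76 × 0.72 = 0.5472 per page.
Over the interval, μ = 0.5472 × 5 = 2.736 (a 5-page section = 5 pages).
P(N = 2) = e^(−2.736) · 2.736^2/2! ≈ 0.2426.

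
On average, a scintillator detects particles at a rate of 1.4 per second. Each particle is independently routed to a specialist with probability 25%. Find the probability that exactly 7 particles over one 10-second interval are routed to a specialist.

0.0385

Thinning: the particles that are routed to a specialist themselves form a Poisson process with rate 0.25 × 1.4 = 0.35 per second.
Over the interval, μ = 0.35 × 10 = 3.5 (a 10-second interval = 10 seconds).
P(N = 7) = e^(−3.5) · 3.5^7/7! ≈ 0.0385.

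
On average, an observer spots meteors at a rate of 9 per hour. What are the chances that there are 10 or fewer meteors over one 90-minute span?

Over the interval, μ = 9 × 1.5 = 13.5 (a 90-minute span = 1.5 hours).
P(N ≤ 10) = Σ_{j=0}^{10} e^(−μ) μ^j/j! ≈ 0.2112.

0.2112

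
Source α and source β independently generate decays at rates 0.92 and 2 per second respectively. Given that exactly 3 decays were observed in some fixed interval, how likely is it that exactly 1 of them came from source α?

Given the total, each event is independently from source α with probability p = λ_α/(λ_α+λ_β) = 0.92/2.92 ≈ 0.3151.
So K ~ Binomial(3, 0.92/2.92): P(K = 1) = C(3,1) · (0.92/2.92)^1 · (2/2.92)^2 ≈ 0.4434.

0.4434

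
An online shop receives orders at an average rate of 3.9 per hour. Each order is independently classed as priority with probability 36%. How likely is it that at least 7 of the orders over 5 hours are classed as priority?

Thinning: the orders that are classed as priority themselves form a Poisson process with rate 0.36 × 3.9 = 1.404 per hour.
Over the interval, μ = 1.404 × 5 = 7.02 (5 hours).
P(N ≥ 7) = 1 − P(N ≤ 6) ≈ 0.5533.

0.5533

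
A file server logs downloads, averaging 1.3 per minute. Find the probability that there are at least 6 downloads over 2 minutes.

Over the interval, μ = 1.3 × 2 = 2.6 (2 minutes).
P(N ≥ 6) = 1 − P(N ≤ 5) = 1 − Σ_{j=0}^{5} e^(−μ) μ^j/j! ≈ 0.0490.

0.0490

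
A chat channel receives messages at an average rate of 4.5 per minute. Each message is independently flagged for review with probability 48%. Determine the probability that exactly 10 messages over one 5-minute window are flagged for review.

Thinning: the messages that are flagged for review themselves form a Poisson process with rate 0.48 × 4.5 = 2.16 per minute.
Over the interval, μ = 2.16 × 5 = 10.8 (a 5-minute window = 5 minutes).
P(N = 10) = e^(−10.8) · 10.8^10/10! ≈ 0.1214.

0.1214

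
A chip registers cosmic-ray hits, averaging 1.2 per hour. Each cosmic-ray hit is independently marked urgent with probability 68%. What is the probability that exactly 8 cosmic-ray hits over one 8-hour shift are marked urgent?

0.1196

Thinning: the cosmic-ray hits that are marked urgent themselves form a Poisson process with rate 0.68 × 1.2 = 0.816 per hour.
Over the interval, μ = 0.816 × 8 = 6.528 (an 8-hour shift = 8 hours).
P(N = 8) = e^(−6.528) · 6.528^8/8! ≈ 0.1196.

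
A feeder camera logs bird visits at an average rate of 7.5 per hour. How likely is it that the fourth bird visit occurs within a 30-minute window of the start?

0.5162

Over the interval, μ = 7.5 × 0.5 = 3.75 (a 30-minute window = 0.5 hours).
The fourth arrival falls in the interval iff at least 4 events occur there: P(S_4 ≤ t) = P(N ≥ 4) = 1 − P(N ≤ 3) ≈ 0.5162.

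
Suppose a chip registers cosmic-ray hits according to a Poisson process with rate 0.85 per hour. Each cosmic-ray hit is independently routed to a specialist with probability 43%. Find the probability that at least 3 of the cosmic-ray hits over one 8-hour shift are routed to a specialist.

Thinning: the cosmic-ray hits that are routed to a specialist themselves form a Poisson process with rate 0.43 × 0.85 = 0.3655 per hour.
Over the interval, μ = 0.3655 × 8 = 2.924 (an 8-hour shift = 8 hours).
P(N ≥ 3) = 1 − P(N ≤ 2) ≈ 0.5596.

0.5596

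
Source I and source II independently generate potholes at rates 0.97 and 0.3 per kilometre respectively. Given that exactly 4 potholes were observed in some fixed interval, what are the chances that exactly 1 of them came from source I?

Given the total, each event is independently from source I with probability p = λ_I/(λ_I+λ_II) = 0.97/1.27 ≈ 0.7638.
So K ~ Binomial(4, 0.97/1.27): P(K = 1) = C(4,1) · (0.97/1.27)^1 · (0.3/1.27)^3 ≈ 0.0403.

0.0403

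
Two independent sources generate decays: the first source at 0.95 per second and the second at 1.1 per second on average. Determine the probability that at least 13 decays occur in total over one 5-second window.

0.2327

Independent Poisson processes superpose: combined rate λ = 0.95 + 1.1 = 2.05 per second.
Over the interval, μ = 2.05 × 5 = 10.25 (a 5-second window = 5 seconds).
P(N ≥ 13) = 1 − P(N ≤ 12) ≈ 0.2327.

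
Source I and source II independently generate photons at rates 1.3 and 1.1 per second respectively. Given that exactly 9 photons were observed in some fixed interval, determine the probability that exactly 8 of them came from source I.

0.0306

Given the total, each event is independently from source I with probability p = λ_I/(λ_I+λ_II) = 1.3/2.4 ≈ 0.5417.
So K ~ Binomial(9, 1.3/2.4): P(K = 8) = C(9,8) · (1.3/2.4)^8 · (1.1/2.4)^1 ≈ 0.0306.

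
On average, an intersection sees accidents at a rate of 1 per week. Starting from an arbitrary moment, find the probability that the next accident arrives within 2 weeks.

0.8647

Inter-arrival times are exponential with rate λ = 1 per week.
P(T ≤ 2) = 1 − e^(−λt) = 1 − e^(−1 × 2) = 1 − e^(−2) ≈ 0.8647.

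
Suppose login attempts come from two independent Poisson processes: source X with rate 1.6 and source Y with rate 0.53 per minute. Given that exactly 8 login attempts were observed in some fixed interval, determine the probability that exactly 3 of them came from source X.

0.0226

Given the total, each event is independently from source X with probability p = λ_X/(λ_X+λ_Y) = 1.6/2.13 ≈ 0.7512.
So K ~ Binomial(8, 1.6/2.13): P(K = 3) = C(8,3) · (1.6/2.13)^3 · (0.53/2.13)^5 ≈ 0.0226.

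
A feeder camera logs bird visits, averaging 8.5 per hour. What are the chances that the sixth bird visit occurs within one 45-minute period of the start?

Over the interval, μ = 8.5 × 0.75 = 6.375 (a 45-minute period = 0.75 hours).
The sixth arrival falls in the interval iff at least 6 events occur there: P(S_6 ≤ t) = P(N ≥ 6) = 1 − P(N ≤ 5) ≈ 0.6125.

0.6125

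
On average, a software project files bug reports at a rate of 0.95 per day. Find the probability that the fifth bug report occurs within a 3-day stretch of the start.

0.1602

Over the interval, μ = 0.95 × 3 = 2.85 (a 3-day stretch = 3 days).
The fifth arrival falls in the interval iff at least 5 events occur there: P(S_5 ≤ t) = P(N ≥ 5) = 1 − P(N ≤ 4) ≈ 0.1602.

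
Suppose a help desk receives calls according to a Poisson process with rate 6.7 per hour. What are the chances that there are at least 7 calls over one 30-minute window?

0.0543

Over the interval, μ = 6.7 × 0.5 = 3.35 (a 30-minute window = 0.5 hours).
P(N ≥ 7) = 1 − P(N ≤ 6) = 1 − Σ_{j=0}^{6} e^(−μ) μ^j/j! ≈ 0.0543.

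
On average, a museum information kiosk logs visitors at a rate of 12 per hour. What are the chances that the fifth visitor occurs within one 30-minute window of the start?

Over the interval, μ = 12 × 0.5 = 6 (a 30-minute window = 0.5 hours).
The fifth arrival falls in the interval iff at least 5 events occur there: P(S_5 ≤ t) = P(N ≥ 5) = 1 − P(N ≤ 4) ≈ 0.7149.

0.7149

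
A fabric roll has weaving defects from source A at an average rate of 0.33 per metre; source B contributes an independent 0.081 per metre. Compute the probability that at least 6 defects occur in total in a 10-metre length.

Independent Poisson processes superpose: combined rate λ = 0.33 + 0.081 = 0.411 per metre.
Over the interval, μ = 0.411 × 10 = 4.11 (a 10-metre length = 10 metres).
P(N ≥ 6) = 1 − P(N ≤ 5) ≈ 0.2323.

0.2323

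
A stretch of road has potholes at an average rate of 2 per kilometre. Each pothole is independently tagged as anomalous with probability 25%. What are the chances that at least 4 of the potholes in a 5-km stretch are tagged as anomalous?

0.2424

Thinning: the potholes that are tagged as anomalous themselves form a Poisson process with rate 0.25 × 2 = 0.5 per kilometre.
Over the interval, μ = 0.5 × 5 = 2.5 (a 5-km stretch = 5 kilometres).
P(N ≥ 4) = 1 − P(N ≤ 3) ≈ 0.2424.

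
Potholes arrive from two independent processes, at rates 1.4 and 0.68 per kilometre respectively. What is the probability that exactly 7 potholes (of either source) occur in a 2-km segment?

0.0668

Independent Poisson processes superpose: combined rate λ = 1.4 + 0.68 = 2.08 per kilometre.
Over the interval, μ = 2.08 × 2 = 4.16 (a 2-km segment = 2 kilometres).
P(N = 7) = e^(−4.16) · 4.16^7/7! ≈ 0.0668.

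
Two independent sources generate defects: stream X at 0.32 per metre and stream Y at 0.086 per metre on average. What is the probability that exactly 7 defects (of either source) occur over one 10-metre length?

0.0622

Independent Poisson processes superpose: combined rate λ = 0.32 + 0.086 = 0.406 per metre.
Over the interval, μ = 0.406 × 10 = 4.06 (a 10-metre length = 10 metres).
P(N = 7) = e^(−4.06) · 4.06^7/7! ≈ 0.0622.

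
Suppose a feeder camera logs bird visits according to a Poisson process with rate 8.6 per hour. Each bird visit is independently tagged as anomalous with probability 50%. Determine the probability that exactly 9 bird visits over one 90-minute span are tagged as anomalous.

Thinning: the bird visits that are tagged as anomalous themselves form a Poisson process with rate 0.5 × 8.6 = 4.3 per hour.
Over the interval, μ = 4.3 × 1.5 = 6.45 (a 90-minute span = 1.5 hours).
P(N = 9) = e^(−6.45) · 6.45^9/9! ≈ 0.0842.

0.0842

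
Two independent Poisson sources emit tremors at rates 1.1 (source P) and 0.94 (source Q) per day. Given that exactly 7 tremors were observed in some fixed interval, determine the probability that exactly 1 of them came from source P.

0.0361

Given the total, each event is independently from source P with probability p = λ_P/(λ_P+λ_Q) = 1.1/2.04 ≈ 0.5392.
So K ~ Binomial(7, 1.1/2.04): P(K = 1) = C(7,1) · (1.1/2.04)^1 · (0.94/2.04)^6 ≈ 0.0361.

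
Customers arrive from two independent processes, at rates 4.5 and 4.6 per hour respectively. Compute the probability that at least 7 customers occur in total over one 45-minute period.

0.5239

Independent Poisson processes superpose: combined rate λ = 4.5 + 4.6 = 9.1 per hour.
Over the interval, μ = 9.1 × 0.75 = 6.825 (a 45-minute period = 0.75 hours).
P(N ≥ 7) = 1 − P(N ≤ 6) ≈ 0.5239.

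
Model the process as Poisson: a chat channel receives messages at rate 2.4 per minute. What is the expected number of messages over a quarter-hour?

36

E[N] = λt = 2.4 × 15 = 36 (a quarter-hour = 15 minutes).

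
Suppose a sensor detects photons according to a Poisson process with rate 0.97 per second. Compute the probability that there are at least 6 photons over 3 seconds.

Over the interval, μ = 0.97 × 3 = 2.91 (3 seconds).
P(N ≥ 6) = 1 − P(N ≤ 5) = 1 − Σ_{j=0}^{5} e^(−μ) μ^j/j! ≈ 0.0751.

0.0751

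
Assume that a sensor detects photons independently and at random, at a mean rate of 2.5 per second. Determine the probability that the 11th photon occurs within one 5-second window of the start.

0.7029

Over the interval, μ = 2.5 × 5 = 12.5 (a 5-second window = 5 seconds).
The 11th arrival falls in the interval iff at least 11 events occur there: P(S_11 ≤ t) = P(N ≥ 11) = 1 − P(N ≤ 10) ≈ 0.7029.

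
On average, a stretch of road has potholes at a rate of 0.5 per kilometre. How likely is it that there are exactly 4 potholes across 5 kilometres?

0.1336

Over the interval, μ = 0.5 × 5 = 2.5 (5 kilometres).
P(N = 4) = e^(−μ) μ^4/4! = e^(−2.5) · 2.5^4/24 ≈ 0.1336.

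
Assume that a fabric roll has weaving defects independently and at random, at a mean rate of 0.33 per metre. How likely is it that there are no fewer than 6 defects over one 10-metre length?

0.1171

Over the interval, μ = 0.33 × 10 = 3.3 (a 10-metre length = 10 metres).
P(N ≥ 6) = 1 − P(N ≤ 5) = 1 − Σ_{j=0}^{5} e^(−μ) μ^j/j! ≈ 0.1171.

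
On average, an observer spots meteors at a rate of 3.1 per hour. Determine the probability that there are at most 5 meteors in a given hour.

0.9057

With mean μ = 3.1 per hour,
P(N ≤ 5) = Σ_{j=0}^{5} e^(−μ) μ^j/j! ≈ 0.9057.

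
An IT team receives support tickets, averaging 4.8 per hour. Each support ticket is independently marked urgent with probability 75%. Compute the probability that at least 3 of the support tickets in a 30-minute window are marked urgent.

Thinning: the support tickets that are marked urgent themselves form a Poisson process with rate 0.75 × 4.8 = 3.6 per hour.
Over the interval, μ = 3.6 × 0.5 = 1.8 (a 30-minute window = 0.5 hours).
P(N ≥ 3) = 1 − P(N ≤ 2) ≈ 0.2694.

0.2694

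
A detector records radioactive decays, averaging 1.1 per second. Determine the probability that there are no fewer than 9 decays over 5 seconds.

0.1056

Over the interval, μ = 1.1 × 5 = 5.5 (5 seconds).
P(N ≥ 9) = 1 − P(N ≤ 8) = 1 − Σ_{j=0}^{8} e^(−μ) μ^j/j! ≈ 0.1056.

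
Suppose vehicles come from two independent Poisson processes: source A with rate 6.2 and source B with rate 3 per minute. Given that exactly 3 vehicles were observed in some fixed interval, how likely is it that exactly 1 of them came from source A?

0.2150

Given the total, each event is independently from source A with probability p = λ_A/(λ_A+λ_B) = 6.2/9.2 ≈ 0.6739.
So K ~ Binomial(3, 6.2/9.2): P(K = 1) = C(3,1) · (6.2/9.2)^1 · (3/9.2)^2 ≈ 0.2150.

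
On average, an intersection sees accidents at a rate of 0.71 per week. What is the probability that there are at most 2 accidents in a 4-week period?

0.4600

Over the interval, μ = 0.71 × 4 = 2.84 (a 4-week period = 4 weeks).
P(N ≤ 2) = Σ_{j=0}^{2} e^(−μ) μ^j/j! ≈ 0.4600.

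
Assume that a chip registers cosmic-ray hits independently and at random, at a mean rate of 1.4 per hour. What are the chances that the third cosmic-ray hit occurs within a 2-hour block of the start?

0.5305

Over the interval, μ = 1.4 × 2 = 2.8 (a 2-hour block = 2 hours).
The third arrival falls in the interval iff at least 3 events occur there: P(S_3 ≤ t) = P(N ≥ 3) = 1 − P(N ≤ 2) ≈ 0.5305.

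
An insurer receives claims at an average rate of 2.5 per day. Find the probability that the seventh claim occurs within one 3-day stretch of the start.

Over the interval, μ = 2.5 × 3 = 7.5 (a 3-day stretch = 3 days).
The seventh arrival falls in the interval iff at least 7 events occur there: P(S_7 ≤ t) = P(N ≥ 7) = 1 − P(N ≤ 6) ≈ 0.6218.

0.6218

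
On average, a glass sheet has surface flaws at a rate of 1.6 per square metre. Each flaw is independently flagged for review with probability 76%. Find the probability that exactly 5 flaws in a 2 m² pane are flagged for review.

0.0623

Thinning: the flaws that are flagged for review themselves form a Poisson process with rate 0.76 × 1.6 = 1.216 per square metre.
Over the interval, μ = 1.216 × 2 = 2.432 (a 2 m² pane = 2 square metres).
P(N = 5) = e^(−2.432) · 2.432^5/5! ≈ 0.0623.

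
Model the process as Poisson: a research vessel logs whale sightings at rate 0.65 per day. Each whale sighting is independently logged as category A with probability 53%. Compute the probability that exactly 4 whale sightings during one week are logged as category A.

0.1264

Thinning: the whale sightings that are logged as category A themselves form a Poisson process with rate 0.53 × 0.65 = 0.3445 per day.
Over the interval, μ = 0.3445 × 7 = 2.4115 (a week = 7 days).
P(N = 4) = e^(−2.4115) · 2.4115^4/4! ≈ 0.1264.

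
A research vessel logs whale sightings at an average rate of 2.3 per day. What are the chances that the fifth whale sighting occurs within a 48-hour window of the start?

Over the interval, μ = 2.3 × 2 = 4.6 (a 48-hour window = 2 days).
The fifth arrival falls in the interval iff at least 5 events occur there: P(S_5 ≤ t) = P(N ≥ 5) = 1 − P(N ≤ 4) ≈ 0.4868.

0.4868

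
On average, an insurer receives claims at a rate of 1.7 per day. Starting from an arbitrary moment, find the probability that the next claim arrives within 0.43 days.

Inter-arrival times are exponential with rate λ = 1.7 per day.
P(T ≤ 0.43) = 1 − e^(−λt) = 1 − e^(−1.7 × 0.43) = 1 − e^(−0.731) ≈ 0.5186.

0.5186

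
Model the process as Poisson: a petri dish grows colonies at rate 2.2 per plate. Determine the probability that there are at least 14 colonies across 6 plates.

0.4489

Over the interval, μ = 2.2 × 6 = 13.2 (6 plates).
P(N ≥ 14) = 1 − P(N ≤ 13) = 1 − Σ_{j=0}^{13} e^(−μ) μ^j/j! ≈ 0.4489.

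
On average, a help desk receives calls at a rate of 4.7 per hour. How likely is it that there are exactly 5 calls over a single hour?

0.1738

With mean μ = 4.7 per hour,
P(N = 5) = e^(−μ) μ^5/5! = e^(−4.7) · 4.7^5/120 ≈ 0.1738.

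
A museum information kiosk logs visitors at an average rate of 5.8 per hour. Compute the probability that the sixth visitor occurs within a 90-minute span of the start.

Over the interval, μ = 5.8 × 1.5 = 8.7 (a 90-minute span = 1.5 hours).
The sixth arrival falls in the interval iff at least 6 events occur there: P(S_6 ≤ t) = P(N ≥ 6) = 1 − P(N ≤ 5) ≈ 0.8648.

0.8648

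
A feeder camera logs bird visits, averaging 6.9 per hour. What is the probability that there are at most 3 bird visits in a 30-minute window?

0.5475

Over the interval, μ = 6.9 × 0.5 = 3.45 (a 30-minute window = 0.5 hours).
P(N ≤ 3) = Σ_{j=0}^{3} e^(−μ) μ^j/j! ≈ 0.5475.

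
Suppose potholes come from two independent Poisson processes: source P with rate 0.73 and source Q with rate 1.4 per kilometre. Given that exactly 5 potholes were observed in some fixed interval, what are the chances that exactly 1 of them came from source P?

Given the total, each event is independently from source P with probability p = λ_P/(λ_P+λ_Q) = 0.73/2.13 ≈ 0.3427.
So K ~ Binomial(5, 0.73/2.13): P(K = 1) = C(5,1) · (0.73/2.13)^1 · (1.4/2.13)^4 ≈ 0.3198.

0.3198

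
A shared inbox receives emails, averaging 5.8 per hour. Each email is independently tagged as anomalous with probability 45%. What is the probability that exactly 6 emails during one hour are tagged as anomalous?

Thinning: the emails that are tagged as anomalous themselves form a Poisson process with rate 0.45 × 5.8 = 2.61 per hour.
So μ = 2.61.
P(N = 6) = e^(−2.61) · 2.61^6/6! ≈ 0.0323.

0.0323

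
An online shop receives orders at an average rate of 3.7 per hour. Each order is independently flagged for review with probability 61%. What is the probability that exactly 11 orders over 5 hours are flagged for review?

Thinning: the orders that are flagged for review themselves form a Poisson process with rate 0.61 × 3.7 = 2.257 per hour.
Over the interval, μ = 2.257 × 5 = 11.285 (5 hours).
P(N = 11) = e^(−11.285) · 11.285^11/11! ≈ 0.1189.

0.1189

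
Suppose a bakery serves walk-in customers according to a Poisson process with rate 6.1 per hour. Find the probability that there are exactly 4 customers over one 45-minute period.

0.1881

Over the interval, μ = 6.1 × 0.75 = 4.575 (a 45-minute period = 0.75 hours).
P(N = 4) = e^(−μ) μ^4/4! = e^(−4.575) · 4.575^4/24 ≈ 0.1881.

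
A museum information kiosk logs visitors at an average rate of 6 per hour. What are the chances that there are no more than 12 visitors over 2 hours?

Over the interval, μ = 6 × 2 = 12 (2 hours).
P(N ≤ 12) = Σ_{j=0}^{12} e^(−μ) μ^j/j! ≈ 0.5760.

0.5760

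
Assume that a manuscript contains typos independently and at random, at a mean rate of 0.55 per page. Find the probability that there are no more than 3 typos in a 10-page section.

0.2017

Over the interval, μ = 0.55 × 10 = 5.5 (a 10-page section = 10 pages).
P(N ≤ 3) = Σ_{j=0}^{3} e^(−μ) μ^j/j! ≈ 0.2017.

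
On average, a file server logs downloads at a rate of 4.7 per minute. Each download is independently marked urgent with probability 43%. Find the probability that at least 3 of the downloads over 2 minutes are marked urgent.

Thinning: the downloads that are marked urgent themselves form a Poisson process with rate 0.43 × 4.7 = 2.021 per minute.
Over the interval, μ = 2.021 × 2 = 4.042 (2 minutes).
P(N ≥ 3) = 1 − P(N ≤ 2) ≈ 0.7680.

0.7680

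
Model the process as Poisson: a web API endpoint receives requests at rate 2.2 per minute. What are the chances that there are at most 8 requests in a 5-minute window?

Over the interval, μ = 2.2 × 5 = 11 (a 5-minute window = 5 minutes).
P(N ≤ 8) = Σ_{j=0}^{8} e^(−μ) μ^j/j! ≈ 0.2320.

0.2320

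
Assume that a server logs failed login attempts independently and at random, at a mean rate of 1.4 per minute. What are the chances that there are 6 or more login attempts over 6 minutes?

0.8427

Over the interval, μ = 1.4 × 6 = 8.4 (6 minutes).
P(N ≥ 6) = 1 − P(N ≤ 5) = 1 − Σ_{j=0}^{5} e^(−μ) μ^j/j! ≈ 0.8427.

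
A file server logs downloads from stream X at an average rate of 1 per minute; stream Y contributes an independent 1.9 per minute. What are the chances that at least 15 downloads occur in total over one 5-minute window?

Independent Poisson processes superpose: combined rate λ = 1 + 1.9 = 2.9 per minute.
Over the interval, μ = 2.9 × 5 = 14.5 (a 5-minute window = 5 minutes).
P(N ≥ 15) = 1 − P(N ≤ 14) ≈ 0.4824.

0.4824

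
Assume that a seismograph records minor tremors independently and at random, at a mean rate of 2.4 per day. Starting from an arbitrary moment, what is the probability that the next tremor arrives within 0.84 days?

0.8668

Inter-arrival times are exponential with rate λ = 2.4 per day.
P(T ≤ 0.84) = 1 − e^(−λt) = 1 − e^(−2.4 × 0.84) = 1 − e^(−2.016) ≈ 0.8668.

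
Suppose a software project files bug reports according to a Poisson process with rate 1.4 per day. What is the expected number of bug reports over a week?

9.8

E[N] = λt = 1.4 × 7 = 9.8 (a week = 7 days).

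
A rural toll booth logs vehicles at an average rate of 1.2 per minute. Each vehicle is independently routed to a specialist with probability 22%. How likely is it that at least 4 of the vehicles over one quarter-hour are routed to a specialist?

Thinning: the vehicles that are routed to a specialist themselves form a Poisson process with rate 0.22 × 1.2 = 0.264 per minute.
Over the interval, μ = 0.264 × 15 = 3.96 (a quarter-hour = 15 minutes).
P(N ≥ 4) = 1 − P(N ≤ 3) ≈ 0.5587.

0.5587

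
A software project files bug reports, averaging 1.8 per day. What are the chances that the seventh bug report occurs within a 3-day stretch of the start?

0.2983

Over the interval, μ = 1.8 × 3 = 5.4 (a 3-day stretch = 3 days).
The seventh arrival falls in the interval iff at least 7 events occur there: P(S_7 ≤ t) = P(N ≥ 7) = 1 − P(N ≤ 6) ≈ 0.2983.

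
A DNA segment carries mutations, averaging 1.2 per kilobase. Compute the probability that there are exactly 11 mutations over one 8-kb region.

Over the interval, μ = 1.2 × 8 = 9.6 (an 8-kb region = 8 kilobases).
P(N = 11) = e^(−μ) μ^11/11! = e^(−9.6) · 9.6^11/39916800 ≈ 0.1083.

0.1083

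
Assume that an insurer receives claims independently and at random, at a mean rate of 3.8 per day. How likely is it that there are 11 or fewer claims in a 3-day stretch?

Over the interval, μ = 3.8 × 3 = 11.4 (a 3-day stretch = 3 days).
P(N ≤ 11) = Σ_{j=0}^{11} e^(−μ) μ^j/j! ≈ 0.5316.

0.5316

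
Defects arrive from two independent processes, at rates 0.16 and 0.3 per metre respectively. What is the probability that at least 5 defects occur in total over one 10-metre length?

0.4868

Independent Poisson processes superpose: combined rate λ = 0.16 + 0.3 = 0.46 per metre.
Over the interval, μ = 0.46 × 10 = 4.6 (a 10-metre length = 10 metres).
P(N ≥ 5) = 1 − P(N ≤ 4) ≈ 0.4868.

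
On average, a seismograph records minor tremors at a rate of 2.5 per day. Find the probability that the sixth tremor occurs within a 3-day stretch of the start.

0.7586

Over the interval, μ = 2.5 × 3 = 7.5 (a 3-day stretch = 3 days).
The sixth arrival falls in the interval iff at least 6 events occur there: P(S_6 ≤ t) = P(N ≥ 6) = 1 − P(N ≤ 5) ≈ 0.7586.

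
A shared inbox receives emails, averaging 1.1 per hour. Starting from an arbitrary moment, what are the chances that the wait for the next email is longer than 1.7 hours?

0.1541

The wait for the next event is exponential with rate λ = 1.1 per hour.
P(T > 1.7) = e^(−λt) = e^(−1.1 × 1.7) = e^(−1.87) ≈ 0.1541.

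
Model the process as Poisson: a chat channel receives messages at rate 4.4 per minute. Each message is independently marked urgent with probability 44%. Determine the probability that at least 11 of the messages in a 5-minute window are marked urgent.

0.3770

Thinning: the messages that are marked urgent themselves form a Poisson process with rate 0.44 × 4.4 = 1.936 per minute.
Over the interval, μ = 1.936 × 5 = 9.68 (a 5-minute window = 5 minutes).
P(N ≥ 11) = 1 − P(N ≤ 10) ≈ 0.3770.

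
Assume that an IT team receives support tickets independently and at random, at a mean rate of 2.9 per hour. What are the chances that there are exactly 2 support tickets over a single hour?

With mean μ = 2.9 per hour,
P(N = 2) = e^(−μ) μ^2/2! = e^(−2.9) · 2.9^2/2 ≈ 0.2314.

0.2314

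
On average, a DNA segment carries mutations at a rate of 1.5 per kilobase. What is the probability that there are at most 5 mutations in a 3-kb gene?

Over the interval, μ = 1.5 × 3 = 4.5 (a 3-kb gene = 3 kilobases).
P(N ≤ 5) = Σ_{j=0}^{5} e^(−μ) μ^j/j! ≈ 0.7029.

0.7029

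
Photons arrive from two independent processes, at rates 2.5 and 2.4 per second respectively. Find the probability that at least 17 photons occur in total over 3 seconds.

Independent Poisson processes superpose: combined rate λ = 2.5 + 2.4 = 4.9 per second.
Over the interval, μ = 4.9 × 3 = 14.7 (3 seconds).
P(N ≥ 17) = 1 − P(N ≤ 16) ≈ 0.3074.

0.3074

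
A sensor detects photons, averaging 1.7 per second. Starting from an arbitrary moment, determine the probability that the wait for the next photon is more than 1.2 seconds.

The wait for the next event is exponential with rate λ = 1.7 per second.
P(T > 1.2) = e^(−λt) = e^(−1.7 × 1.2) = e^(−2.04) ≈ 0.1300.

0.1300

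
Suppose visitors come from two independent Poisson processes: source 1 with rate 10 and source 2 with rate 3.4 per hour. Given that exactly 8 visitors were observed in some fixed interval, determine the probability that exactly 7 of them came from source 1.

0.2617

Given the total, each event is independently from source 1 with probability p = λ_1/(λ_1+λ_2) = 10/13.4 ≈ 0.7463.
So K ~ Binomial(8, 10/13.4): P(K = 7) = C(8,7) · (10/13.4)^7 · (3.4/13.4)^1 ≈ 0.2617.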